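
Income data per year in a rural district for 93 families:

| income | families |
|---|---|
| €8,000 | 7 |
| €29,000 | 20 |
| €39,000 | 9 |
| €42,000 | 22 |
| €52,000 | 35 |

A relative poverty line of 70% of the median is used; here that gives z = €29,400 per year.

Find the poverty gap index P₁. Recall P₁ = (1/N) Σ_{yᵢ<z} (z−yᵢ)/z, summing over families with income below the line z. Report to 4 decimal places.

0.0577

Below the line: 7×€8,000, 20×€29,000 (q = 27 of N = 93).
Relative gaps: (29400−8000)/29400 = 0.7279 (×7); (29400−29000)/29400 = 0.0136 (×20).
Σ = 5.367347. Dividing by the full population N = 93 gives P₁ = 0.0577.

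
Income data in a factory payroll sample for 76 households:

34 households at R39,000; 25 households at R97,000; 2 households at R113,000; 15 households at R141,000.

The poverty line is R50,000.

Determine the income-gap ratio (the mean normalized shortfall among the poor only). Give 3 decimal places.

0.220

Below the line: 34×R39,000 (q = 34 of N = 76).
Shortfall ratios (z−y)/z: 0.2200 (×34); sum = 7.480000.
The income-gap ratio divides by q (the poor only): 7.480000 / 34 = 0.220.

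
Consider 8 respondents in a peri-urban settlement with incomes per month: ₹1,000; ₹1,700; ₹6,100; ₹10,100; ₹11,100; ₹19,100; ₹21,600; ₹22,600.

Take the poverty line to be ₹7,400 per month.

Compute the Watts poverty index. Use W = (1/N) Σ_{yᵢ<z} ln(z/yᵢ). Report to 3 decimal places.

0.458

Poor units: ₹1,000, ₹1,700, ₹6,100 (q = 3 of N = 8).
ln(z/y) terms: ln(7400/1000) = 2.0015; ln(7400/1700) = 1.4709; ln(7400/6100) = 0.1932.
W = 3.665523 / 8 = 0.458.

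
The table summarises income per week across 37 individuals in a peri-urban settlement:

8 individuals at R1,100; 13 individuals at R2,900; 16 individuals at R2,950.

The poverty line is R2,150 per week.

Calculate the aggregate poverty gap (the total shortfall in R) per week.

R8,400

Below the line: 8×R1,100 (q = 8 of N = 37).
Individual gaps: 8×(2150−1100) = 8400.
Aggregate gap = R8,400.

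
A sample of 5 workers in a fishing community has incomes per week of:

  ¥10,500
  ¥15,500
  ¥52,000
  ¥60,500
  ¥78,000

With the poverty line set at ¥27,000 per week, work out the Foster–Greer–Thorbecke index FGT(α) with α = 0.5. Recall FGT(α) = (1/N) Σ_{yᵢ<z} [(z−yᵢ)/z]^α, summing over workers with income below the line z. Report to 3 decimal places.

0.287

Poor units: ¥10,500, ¥15,500 (q = 2 of N = 5).
Gap ratios (z−y)/z: (27000−10500)/27000 = 0.6111; (27000−15500)/27000 = 0.4259.
Raised to α = 0.5: 0.78174; 0.65263.
Sum = 1.434366; FGT(0.5) = 1.434366 / 5 = 0.287.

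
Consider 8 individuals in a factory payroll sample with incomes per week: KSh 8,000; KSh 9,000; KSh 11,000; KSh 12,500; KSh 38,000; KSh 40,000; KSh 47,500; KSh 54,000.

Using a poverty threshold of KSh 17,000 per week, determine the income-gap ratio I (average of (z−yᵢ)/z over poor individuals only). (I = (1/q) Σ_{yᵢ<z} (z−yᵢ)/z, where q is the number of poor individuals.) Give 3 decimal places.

Incomes under z: KSh 8,000, KSh 9,000, KSh 11,000, KSh 12,500 (q = 4 of N = 8).
Shortfall ratios (z−y)/z: 0.5294, 0.4706, 0.3529, 0.2647; sum = 1.617647.
The income-gap ratio divides by q (the poor only): 1.617647 / 4 = 0.404.

0.404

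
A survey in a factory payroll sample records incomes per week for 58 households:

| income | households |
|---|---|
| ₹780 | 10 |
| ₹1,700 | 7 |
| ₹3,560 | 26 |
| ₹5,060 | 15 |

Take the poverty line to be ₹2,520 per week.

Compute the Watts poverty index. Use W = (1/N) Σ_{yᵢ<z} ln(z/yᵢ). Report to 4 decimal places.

Below the line: 10×₹780, 7×₹1,700 (q = 17 of N = 58).
Log gaps: ln(2520/780) = 1.1727 (×10); ln(2520/1700) = 0.3936 (×7).
W = 14.482617 / 58 = 0.2497.

0.2497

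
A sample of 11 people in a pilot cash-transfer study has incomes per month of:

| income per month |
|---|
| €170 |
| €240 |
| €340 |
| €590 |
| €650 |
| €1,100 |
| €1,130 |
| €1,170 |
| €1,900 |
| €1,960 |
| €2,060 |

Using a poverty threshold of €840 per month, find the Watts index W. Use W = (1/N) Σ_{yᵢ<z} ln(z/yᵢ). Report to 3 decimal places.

Below z: €170, €240, €340, €590, €650 (q = 5 of N = 11).
Log gaps: ln(840/170) = 1.5976; ln(840/240) = 1.2528; ln(840/340) = 0.9045; ln(840/590) = 0.3533; ln(840/650) = 0.2564.
W = 4.364532 / 11 = 0.397.

0.397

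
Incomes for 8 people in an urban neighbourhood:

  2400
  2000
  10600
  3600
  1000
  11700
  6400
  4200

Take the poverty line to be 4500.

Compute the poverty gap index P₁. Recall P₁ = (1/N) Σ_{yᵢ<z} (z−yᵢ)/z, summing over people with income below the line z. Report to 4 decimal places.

0.2583

Below z: 1000, 2000, 2400, 3600, 4200 (q = 5 of N = 8).
Gap ratios (z−y)/z: (4500−1000)/4500 = 0.7778; (4500−2000)/4500 = 0.5556; (4500−2400)/4500 = 0.4667; (4500−3600)/4500 = 0.2000; (4500−4200)/4500 = 0.0667.
Sum of shortfalls = 2.066667; P₁ averages over all N: 2.066667 / 8 = 0.2583.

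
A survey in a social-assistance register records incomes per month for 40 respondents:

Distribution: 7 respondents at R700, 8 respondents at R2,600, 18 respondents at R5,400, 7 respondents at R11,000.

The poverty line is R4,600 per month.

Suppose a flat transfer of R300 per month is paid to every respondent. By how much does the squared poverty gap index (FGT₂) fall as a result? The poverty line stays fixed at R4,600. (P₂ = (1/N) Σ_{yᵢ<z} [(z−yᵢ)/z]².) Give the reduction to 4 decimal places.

Before: below the line — 7×R700, 8×R2,600; squared poverty gap index (FGT₂) = 0.163599.
After the R300 transfer: below the line — 7×R1,000, 8×R2,900; squared poverty gap index (FGT₂) = 0.134499.
Reduction = 0.163599 − 0.134499 = 0.0291.

0.0291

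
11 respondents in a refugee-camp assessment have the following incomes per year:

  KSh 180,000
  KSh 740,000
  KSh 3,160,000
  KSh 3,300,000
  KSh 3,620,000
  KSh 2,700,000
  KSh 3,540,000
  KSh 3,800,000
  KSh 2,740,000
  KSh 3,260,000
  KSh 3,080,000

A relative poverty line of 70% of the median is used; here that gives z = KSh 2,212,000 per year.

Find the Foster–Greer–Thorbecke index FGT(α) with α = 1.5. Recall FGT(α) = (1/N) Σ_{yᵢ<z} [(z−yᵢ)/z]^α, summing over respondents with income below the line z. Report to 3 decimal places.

Below z: KSh 180,000, KSh 740,000 (q = 2 of N = 11).
Relative gaps: (2212000−180000)/2212000 = 0.9186; (2212000−740000)/2212000 = 0.6655.
Raised to α = 1.5: 0.88046; 0.54286.
Sum = 1.423312; FGT(1.5) = 1.423312 / 11 = 0.129.

0.129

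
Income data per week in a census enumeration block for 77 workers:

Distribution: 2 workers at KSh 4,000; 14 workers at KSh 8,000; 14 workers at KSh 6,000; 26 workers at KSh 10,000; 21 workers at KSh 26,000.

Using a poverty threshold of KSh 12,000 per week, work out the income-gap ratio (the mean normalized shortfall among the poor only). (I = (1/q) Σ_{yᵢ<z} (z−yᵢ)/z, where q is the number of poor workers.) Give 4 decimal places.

0.3095

Below z: 2×KSh 4,000, 14×KSh 6,000, 14×KSh 8,000, 26×KSh 10,000 (q = 56 of N = 77).
Relative gaps: 0.6667 (×2), 0.5000 (×14), 0.3333 (×14), 0.1667 (×26); sum = 17.333333.
I averages over the q = 56 poor units only: 17.333333 / 56 = 0.3095.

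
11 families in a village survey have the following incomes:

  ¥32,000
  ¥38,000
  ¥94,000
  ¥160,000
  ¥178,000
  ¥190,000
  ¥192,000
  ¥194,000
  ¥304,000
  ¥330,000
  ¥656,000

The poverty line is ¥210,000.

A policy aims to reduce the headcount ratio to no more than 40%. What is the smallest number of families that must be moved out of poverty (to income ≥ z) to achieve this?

4

8 of the 11 families are poor, so H = 8/11 = 0.727.
A headcount ratio of at most 40% allows at most ⌊0.40 × 11⌋ = 4 poor families.
So at least 8 − 4 = 4 must be lifted.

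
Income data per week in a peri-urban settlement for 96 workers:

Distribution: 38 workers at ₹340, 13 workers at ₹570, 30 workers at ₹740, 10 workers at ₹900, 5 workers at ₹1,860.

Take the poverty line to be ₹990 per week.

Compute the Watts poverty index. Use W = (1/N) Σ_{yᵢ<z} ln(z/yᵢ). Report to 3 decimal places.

0.599

Incomes under z: 38×₹340, 13×₹570, 30×₹740, 10×₹900 (q = 91 of N = 96).
Log gaps: ln(990/340) = 1.0688 (×38); ln(990/570) = 0.5521 (×13); ln(990/740) = 0.2911 (×30); ln(990/900) = 0.0953 (×10).
W = 57.474490 / 96 = 0.599.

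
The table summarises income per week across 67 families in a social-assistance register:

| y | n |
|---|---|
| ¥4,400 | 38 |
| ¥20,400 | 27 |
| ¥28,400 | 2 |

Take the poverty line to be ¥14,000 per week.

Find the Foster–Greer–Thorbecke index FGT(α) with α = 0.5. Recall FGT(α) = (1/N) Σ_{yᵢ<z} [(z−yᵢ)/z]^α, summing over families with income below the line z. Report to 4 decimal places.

0.4697

Incomes under z: 38×¥4,400 (q = 38 of N = 67).
Shortfall ratios: (14000−4400)/14000 = 0.6857 (×38).
Raised to α = 0.5: 0.82808 (×38).
Sum = 31.466990; FGT(0.5) = 31.466990 / 67 = 0.4697.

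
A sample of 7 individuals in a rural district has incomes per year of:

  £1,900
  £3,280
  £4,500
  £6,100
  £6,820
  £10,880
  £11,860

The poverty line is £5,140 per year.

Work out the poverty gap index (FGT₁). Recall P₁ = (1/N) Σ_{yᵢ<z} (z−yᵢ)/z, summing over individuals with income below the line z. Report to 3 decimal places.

0.160

Poor units: £1,900, £3,280, £4,500 (q = 3 of N = 7).
Shortfall ratios: (5140−1900)/5140 = 0.6304; (5140−3280)/5140 = 0.3619; (5140−4500)/5140 = 0.1245.
Sum of shortfalls = 1.116732; P₁ averages over all N: 1.116732 / 7 = 0.160.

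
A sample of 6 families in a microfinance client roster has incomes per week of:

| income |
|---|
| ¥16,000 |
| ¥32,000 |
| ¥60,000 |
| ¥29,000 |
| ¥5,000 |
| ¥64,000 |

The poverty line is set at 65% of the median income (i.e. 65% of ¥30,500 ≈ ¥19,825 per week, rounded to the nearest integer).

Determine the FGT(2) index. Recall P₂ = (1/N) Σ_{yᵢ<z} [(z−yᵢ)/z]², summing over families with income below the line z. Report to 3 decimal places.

0.099

Below z: ¥5,000, ¥16,000 (q = 2 of N = 6).
Normalized shortfalls: (19825−5000)/19825 = 0.7478; (19825−16000)/19825 = 0.1929.
Squared: 0.5592; 0.0372.
Sum = 0.596420; P₂ = 0.596420 / 6 = 0.099.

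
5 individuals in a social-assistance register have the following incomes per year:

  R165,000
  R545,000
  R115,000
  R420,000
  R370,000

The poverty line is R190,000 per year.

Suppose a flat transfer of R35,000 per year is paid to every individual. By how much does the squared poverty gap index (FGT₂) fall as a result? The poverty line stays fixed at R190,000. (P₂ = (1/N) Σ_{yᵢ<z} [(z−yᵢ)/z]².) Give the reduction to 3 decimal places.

0.026

Before: below the line — R115,000, R165,000; squared poverty gap index (FGT₂) = 0.03463.
After the R35,000 transfer: below the line — R150,000; squared poverty gap index (FGT₂) = 0.00886.
Reduction = 0.03463 − 0.00886 = 0.026.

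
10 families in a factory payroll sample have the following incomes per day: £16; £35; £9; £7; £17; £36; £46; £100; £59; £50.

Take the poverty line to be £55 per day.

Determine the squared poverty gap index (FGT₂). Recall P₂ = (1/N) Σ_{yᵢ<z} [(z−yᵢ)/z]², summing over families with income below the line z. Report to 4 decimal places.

Incomes under z: £7, £9, £16, £17, £35, £36, £46, £50 (q = 8 of N = 10).
Normalized shortfalls: (55−7)/55 = 0.8727; (55−9)/55 = 0.8364; (55−16)/55 = 0.7091; (55−17)/55 = 0.6909; (55−35)/55 = 0.3636; (55−36)/55 = 0.3455; (55−46)/55 = 0.1636; (55−50)/55 = 0.0909.
Squared: 0.7617; 0.6995; 0.5028; 0.4774; 0.1322; 0.1193; 0.0268; 0.0083.
Sum = 2.727934; P₂ = 2.727934 / 10 = 0.2728.

0.2728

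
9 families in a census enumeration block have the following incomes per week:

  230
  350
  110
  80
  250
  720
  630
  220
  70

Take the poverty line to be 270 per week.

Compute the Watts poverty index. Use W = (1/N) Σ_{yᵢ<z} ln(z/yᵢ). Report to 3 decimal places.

0.434

Incomes under z: 70, 80, 110, 220, 230, 250 (q = 6 of N = 9).
Log gaps: ln(270/70) = 1.3499; ln(270/80) = 1.2164; ln(270/110) = 0.8979; ln(270/220) = 0.2048; ln(270/230) = 0.1603; ln(270/250) = 0.0770.
W = 3.906362 / 9 = 0.434.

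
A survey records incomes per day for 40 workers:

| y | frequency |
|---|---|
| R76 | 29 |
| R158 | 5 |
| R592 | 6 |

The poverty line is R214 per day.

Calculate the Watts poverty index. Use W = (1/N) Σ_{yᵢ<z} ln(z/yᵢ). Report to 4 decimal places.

0.7885

Poor units: 29×R76, 5×R158 (q = 34 of N = 40).
Log gaps: ln(214/76) = 1.0352 (×29); ln(214/158) = 0.3034 (×5).
W = 31.538942 / 40 = 0.7885.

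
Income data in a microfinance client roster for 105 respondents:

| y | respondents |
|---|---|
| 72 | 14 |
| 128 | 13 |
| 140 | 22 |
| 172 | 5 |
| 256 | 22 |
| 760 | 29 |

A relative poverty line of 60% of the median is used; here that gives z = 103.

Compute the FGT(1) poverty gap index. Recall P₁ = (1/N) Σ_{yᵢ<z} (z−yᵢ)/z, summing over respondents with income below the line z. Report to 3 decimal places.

Below the line: 14×72 (q = 14 of N = 105).
Gap ratios (z−y)/z: (103−72)/103 = 0.3010 (×14).
Σ = 4.213592. Dividing by the full population N = 105 gives P₁ = 0.040.

0.040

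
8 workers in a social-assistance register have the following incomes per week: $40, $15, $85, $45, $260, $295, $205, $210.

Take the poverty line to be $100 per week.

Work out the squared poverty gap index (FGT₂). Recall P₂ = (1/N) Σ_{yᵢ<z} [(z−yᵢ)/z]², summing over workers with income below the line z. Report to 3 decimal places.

Poor units: $15, $40, $45, $85 (q = 4 of N = 8).
Gap ratios (z−y)/z: (100−15)/100 = 0.8500; (100−40)/100 = 0.6000; (100−45)/100 = 0.5500; (100−85)/100 = 0.1500.
Squared: 0.7225; 0.3600; 0.3025; 0.0225.
Sum = 1.407500; P₂ = 1.407500 / 8 = 0.176.

0.176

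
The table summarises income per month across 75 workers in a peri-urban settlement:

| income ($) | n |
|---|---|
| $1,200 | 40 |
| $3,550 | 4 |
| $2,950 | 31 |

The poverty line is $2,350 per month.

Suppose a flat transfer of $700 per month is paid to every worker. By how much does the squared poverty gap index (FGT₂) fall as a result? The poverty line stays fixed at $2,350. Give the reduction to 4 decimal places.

0.1082

Before: below the line — 40×$1,200; squared poverty gap index (FGT₂) = 0.127720.
After the $700 transfer: below the line — 40×$1,900; squared poverty gap index (FGT₂) = 0.019556.
Reduction = 0.127720 − 0.019556 = 0.1082.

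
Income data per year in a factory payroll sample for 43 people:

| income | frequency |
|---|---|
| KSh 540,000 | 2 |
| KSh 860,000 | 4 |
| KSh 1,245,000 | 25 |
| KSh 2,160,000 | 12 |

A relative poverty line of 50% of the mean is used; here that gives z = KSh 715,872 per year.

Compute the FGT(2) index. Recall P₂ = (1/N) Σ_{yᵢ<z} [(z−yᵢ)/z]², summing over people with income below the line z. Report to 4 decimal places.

Incomes under z: 2×KSh 540,000 (q = 2 of N = 43).
Relative gaps: (715872−540000)/715872 = 0.2457 (×2).
Squared: 0.0604 (×2).
Sum = 0.120713; P₂ = 0.120713 / 43 = 0.0028.

0.0028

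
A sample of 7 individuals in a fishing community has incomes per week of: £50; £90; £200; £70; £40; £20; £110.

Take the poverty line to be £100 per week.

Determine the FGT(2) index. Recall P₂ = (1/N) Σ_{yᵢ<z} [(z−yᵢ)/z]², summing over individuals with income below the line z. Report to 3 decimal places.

0.193

Poor units: £20, £40, £50, £70, £90 (q = 5 of N = 7).
Normalized shortfalls: (100−20)/100 = 0.8000; (100−40)/100 = 0.6000; (100−50)/100 = 0.5000; (100−70)/100 = 0.3000; (100−90)/100 = 0.1000.
Squared: 0.6400; 0.3600; 0.2500; 0.0900; 0.0100.
Sum = 1.350000; P₂ = 1.350000 / 7 = 0.193.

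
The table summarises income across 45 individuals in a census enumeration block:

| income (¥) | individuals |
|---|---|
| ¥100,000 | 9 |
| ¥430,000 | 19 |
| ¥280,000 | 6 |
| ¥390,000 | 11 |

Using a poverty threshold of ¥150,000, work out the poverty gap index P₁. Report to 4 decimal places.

Below z: 9×¥100,000 (q = 9 of N = 45).
Shortfall ratios: (150000−100000)/150000 = 0.3333 (×9).
Σ = 3.000000. Dividing by the full population N = 45 gives P₁ = 0.0667.

0.0667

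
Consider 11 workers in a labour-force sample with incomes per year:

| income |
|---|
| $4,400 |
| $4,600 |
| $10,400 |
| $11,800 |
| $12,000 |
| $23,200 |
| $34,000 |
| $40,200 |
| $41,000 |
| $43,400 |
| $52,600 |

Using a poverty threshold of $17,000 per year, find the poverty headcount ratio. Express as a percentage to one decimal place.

45.5%

5 of the 11 workers have income below $17,000.
H = 5/11 = 45.5%.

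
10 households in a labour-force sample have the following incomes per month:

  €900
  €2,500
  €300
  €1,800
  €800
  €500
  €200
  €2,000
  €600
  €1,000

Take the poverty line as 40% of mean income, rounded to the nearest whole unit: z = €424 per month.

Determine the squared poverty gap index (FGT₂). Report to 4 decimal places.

0.0365

Poor units: €200, €300 (q = 2 of N = 10).
Relative gaps: (424−200)/424 = 0.5283; (424−300)/424 = 0.2925.
Squared: 0.2791; 0.0855.
Sum = 0.364632; P₂ = 0.364632 / 10 = 0.0365.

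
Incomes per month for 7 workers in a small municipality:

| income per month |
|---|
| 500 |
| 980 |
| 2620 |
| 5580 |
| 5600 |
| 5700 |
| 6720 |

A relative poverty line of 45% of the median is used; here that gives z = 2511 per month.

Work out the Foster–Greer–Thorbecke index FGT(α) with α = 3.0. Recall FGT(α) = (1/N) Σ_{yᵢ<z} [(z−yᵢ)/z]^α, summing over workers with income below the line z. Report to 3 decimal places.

0.106

Below the line: 500, 980 (q = 2 of N = 7).
Shortfall ratios: (2511−500)/2511 = 0.8009; (2511−980)/2511 = 0.6097.
Raised to α = 3.0: 0.51368; 0.22667.
Sum = 0.740350; FGT(3.0) = 0.740350 / 7 = 0.106.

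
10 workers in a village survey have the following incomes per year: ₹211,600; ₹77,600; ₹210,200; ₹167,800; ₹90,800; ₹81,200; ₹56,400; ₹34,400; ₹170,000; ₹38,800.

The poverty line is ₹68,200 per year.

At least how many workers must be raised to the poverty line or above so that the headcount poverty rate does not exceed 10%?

3 of the 10 workers are poor, so H = 3/10 = 0.300.
A headcount ratio of at most 10% allows at most ⌊0.10 × 10⌋ = 1 poor workers.
So at least 3 − 1 = 2 must be lifted.

2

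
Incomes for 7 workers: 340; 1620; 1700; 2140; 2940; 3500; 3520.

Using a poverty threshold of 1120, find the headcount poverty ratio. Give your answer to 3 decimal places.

1 of the 7 workers have income below 1120.
H = 1/7 = 0.143.

0.143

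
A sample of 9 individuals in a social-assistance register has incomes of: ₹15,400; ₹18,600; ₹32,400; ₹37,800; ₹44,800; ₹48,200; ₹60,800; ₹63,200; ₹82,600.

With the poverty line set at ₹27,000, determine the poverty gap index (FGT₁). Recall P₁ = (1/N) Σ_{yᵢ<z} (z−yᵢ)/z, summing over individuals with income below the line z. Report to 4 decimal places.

0.0823

Below the line: ₹15,400, ₹18,600 (q = 2 of N = 9).
Normalized shortfalls: (27000−15400)/27000 = 0.4296; (27000−18600)/27000 = 0.3111.
Σ = 0.740741. Dividing by the full population N = 9 gives P₁ = 0.0823.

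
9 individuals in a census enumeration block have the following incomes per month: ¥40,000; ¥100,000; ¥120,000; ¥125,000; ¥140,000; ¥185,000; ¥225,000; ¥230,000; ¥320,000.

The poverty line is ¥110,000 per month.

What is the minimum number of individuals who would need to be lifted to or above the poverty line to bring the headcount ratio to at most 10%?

2

2 of the 9 individuals are poor, so H = 2/9 = 0.222.
A headcount ratio of at most 10% allows at most ⌊0.10 × 9⌋ = 0 poor individuals.
So at least 2 − 0 = 2 must be lifted.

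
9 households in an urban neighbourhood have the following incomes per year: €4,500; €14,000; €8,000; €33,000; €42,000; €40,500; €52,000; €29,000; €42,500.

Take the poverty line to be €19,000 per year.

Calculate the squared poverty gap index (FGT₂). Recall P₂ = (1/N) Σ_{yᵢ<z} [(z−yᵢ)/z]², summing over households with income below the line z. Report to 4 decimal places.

0.1096

Incomes under z: €4,500, €8,000, €14,000 (q = 3 of N = 9).
Relative gaps: (19000−4500)/19000 = 0.7632; (19000−8000)/19000 = 0.5789; (19000−14000)/19000 = 0.2632.
Squared: 0.5824; 0.3352; 0.0693.
Sum = 0.986842; P₂ = 0.986842 / 9 = 0.1096.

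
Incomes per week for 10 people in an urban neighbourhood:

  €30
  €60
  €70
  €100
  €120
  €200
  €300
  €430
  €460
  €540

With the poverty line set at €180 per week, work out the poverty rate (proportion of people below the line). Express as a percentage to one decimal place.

5 of the 10 people have income below €180.
H = 5/10 = 50.0%.

50.0%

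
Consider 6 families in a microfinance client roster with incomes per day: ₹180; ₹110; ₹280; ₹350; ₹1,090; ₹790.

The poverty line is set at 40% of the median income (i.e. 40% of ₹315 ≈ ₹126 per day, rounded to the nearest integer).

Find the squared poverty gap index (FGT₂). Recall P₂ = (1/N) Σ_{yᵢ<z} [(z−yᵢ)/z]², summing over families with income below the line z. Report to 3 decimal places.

Poor units: ₹110 (q = 1 of N = 6).
Normalized shortfalls: (126−110)/126 = 0.1270.
Squared: 0.0161.
Sum = 0.016125; P₂ = 0.016125 / 6 = 0.003.

0.003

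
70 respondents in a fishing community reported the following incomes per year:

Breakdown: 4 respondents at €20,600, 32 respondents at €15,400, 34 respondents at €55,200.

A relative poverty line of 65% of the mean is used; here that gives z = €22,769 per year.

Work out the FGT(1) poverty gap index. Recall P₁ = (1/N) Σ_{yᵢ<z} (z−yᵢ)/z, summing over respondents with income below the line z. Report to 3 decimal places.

Below the line: 32×€15,400, 4×€20,600 (q = 36 of N = 70).
Gap ratios (z−y)/z: (22769−15400)/22769 = 0.3236 (×32); (22769−20600)/22769 = 0.0953 (×4).
Sum of shortfalls = 10.737582; P₁ averages over all N: 10.737582 / 70 = 0.153.

0.153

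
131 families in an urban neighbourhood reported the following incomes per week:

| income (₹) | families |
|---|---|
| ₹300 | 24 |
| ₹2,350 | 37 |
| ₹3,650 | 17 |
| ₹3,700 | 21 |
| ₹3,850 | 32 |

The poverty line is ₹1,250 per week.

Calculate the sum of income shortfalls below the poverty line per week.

₹22,800

Incomes under z: 24×₹300 (q = 24 of N = 131).
Individual gaps: 24×(1250−300) = 22800.
Aggregate gap = ₹22,800.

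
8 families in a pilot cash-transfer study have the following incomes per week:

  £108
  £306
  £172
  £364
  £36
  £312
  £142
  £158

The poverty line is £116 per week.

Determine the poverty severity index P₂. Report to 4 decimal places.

0.0600

Incomes under z: £36, £108 (q = 2 of N = 8).
Gap ratios (z−y)/z: (116−36)/116 = 0.6897; (116−108)/116 = 0.0690.
Squared: 0.4756; 0.0048.
Sum = 0.480380; P₂ = 0.480380 / 8 = 0.0600.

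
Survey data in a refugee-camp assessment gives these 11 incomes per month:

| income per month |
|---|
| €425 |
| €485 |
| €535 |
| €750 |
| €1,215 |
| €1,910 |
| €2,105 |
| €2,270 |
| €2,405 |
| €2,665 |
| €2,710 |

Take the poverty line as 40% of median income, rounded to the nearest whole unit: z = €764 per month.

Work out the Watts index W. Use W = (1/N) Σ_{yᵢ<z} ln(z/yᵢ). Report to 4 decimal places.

0.1287

Below z: €425, €485, €535, €750 (q = 4 of N = 11).
Log shortfalls: ln(764/425) = 0.5865; ln(764/485) = 0.4544; ln(764/535) = 0.3563; ln(764/750) = 0.0185.
W = 1.415693 / 11 = 0.1287.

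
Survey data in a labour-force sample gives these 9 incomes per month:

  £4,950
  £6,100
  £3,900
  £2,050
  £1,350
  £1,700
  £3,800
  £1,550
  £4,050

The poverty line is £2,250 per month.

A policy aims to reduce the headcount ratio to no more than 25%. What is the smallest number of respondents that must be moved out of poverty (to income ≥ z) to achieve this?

4 of the 9 respondents are poor, so H = 4/9 = 0.444.
A headcount ratio of at most 25% allows at most ⌊0.25 × 9⌋ = 2 poor respondents.
So at least 4 − 2 = 2 must be lifted.

2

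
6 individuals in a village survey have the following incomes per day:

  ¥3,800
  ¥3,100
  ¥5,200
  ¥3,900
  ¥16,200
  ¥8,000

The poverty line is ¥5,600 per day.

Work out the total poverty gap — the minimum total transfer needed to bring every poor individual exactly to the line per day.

Below z: ¥3,100, ¥3,800, ¥3,900, ¥5,200 (q = 4 of N = 6).
Individual gaps: 5600−3100 = 2500; 5600−3800 = 1800; 5600−3900 = 1700; 5600−5200 = 400.
Aggregate gap = ¥6,400.

¥6,400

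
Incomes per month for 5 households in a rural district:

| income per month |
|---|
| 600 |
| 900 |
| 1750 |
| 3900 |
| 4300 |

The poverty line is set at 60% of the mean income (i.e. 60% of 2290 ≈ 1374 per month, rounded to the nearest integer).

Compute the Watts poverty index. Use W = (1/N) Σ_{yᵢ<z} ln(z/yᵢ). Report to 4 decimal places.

Below the line: 600, 900 (q = 2 of N = 5).
Log gaps: ln(1374/600) = 0.8286; ln(1374/900) = 0.4231.
W = 1.251639 / 5 = 0.2503.

0.2503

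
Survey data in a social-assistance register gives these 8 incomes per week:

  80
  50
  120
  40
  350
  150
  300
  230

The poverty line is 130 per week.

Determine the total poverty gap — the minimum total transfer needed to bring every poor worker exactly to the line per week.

Below the line: 40, 50, 80, 120 (q = 4 of N = 8).
Individual gaps: 130−40 = 90; 130−50 = 80; 130−80 = 50; 130−120 = 10.
Aggregate gap = 230.

230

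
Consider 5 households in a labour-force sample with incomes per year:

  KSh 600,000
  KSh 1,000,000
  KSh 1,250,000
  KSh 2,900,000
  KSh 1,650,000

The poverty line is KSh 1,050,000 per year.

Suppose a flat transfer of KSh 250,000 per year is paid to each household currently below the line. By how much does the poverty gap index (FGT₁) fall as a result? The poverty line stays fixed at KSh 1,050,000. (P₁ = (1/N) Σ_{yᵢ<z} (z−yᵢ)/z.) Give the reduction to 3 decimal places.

0.057

Before: below the line — KSh 600,000, KSh 1,000,000; poverty gap index (FGT₁) = 0.09524.
After the KSh 250,000 transfer: below the line — KSh 850,000; poverty gap index (FGT₁) = 0.03810.
Reduction = 0.09524 − 0.03810 = 0.057.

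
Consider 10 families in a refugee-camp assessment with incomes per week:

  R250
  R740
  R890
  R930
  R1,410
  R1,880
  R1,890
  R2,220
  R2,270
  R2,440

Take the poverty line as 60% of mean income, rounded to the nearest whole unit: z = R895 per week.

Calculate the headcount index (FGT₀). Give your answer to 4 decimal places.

0.3000

3 of the 10 families have income below R895.
H = 3/10 = 0.3000.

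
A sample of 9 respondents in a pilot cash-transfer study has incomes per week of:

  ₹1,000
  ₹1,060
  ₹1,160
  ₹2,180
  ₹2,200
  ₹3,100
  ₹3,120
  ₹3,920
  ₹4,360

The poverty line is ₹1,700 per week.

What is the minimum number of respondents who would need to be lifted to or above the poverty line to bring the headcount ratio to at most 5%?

3 of the 9 respondents are poor, so H = 3/9 = 0.333.
A headcount ratio of at most 5% allows at most ⌊0.05 × 9⌋ = 0 poor respondents.
So at least 3 − 0 = 3 must be lifted.

3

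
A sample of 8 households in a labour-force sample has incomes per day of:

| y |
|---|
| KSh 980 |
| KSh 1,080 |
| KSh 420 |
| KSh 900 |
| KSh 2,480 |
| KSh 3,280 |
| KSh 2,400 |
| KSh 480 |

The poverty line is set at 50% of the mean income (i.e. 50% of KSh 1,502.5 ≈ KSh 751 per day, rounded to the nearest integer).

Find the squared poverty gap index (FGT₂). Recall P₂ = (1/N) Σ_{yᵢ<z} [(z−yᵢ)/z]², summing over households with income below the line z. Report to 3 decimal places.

Poor units: KSh 420, KSh 480 (q = 2 of N = 8).
Normalized shortfalls: (751−420)/751 = 0.4407; (751−480)/751 = 0.3609.
Squared: 0.1943; 0.1302.
Sum = 0.324471; P₂ = 0.324471 / 8 = 0.041.

0.041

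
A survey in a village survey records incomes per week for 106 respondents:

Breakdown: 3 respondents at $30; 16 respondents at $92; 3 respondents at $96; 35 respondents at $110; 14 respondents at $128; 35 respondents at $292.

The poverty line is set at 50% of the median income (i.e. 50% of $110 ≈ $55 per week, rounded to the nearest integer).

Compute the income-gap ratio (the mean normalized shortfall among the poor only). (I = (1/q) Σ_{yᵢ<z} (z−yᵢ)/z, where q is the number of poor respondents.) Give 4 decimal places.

Incomes under z: 3×$30 (q = 3 of N = 106).
Shortfall ratios (z−y)/z: 0.4545 (×3); sum = 1.363636.
I averages over the q = 3 poor units only: 1.363636 / 3 = 0.4545.

0.4545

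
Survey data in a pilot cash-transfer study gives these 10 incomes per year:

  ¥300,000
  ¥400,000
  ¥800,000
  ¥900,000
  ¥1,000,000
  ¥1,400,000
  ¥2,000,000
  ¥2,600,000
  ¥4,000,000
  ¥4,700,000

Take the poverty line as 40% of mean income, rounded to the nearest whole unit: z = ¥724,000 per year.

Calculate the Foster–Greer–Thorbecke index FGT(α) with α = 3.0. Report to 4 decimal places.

Below the line: ¥300,000, ¥400,000 (q = 2 of N = 10).
Gap ratios (z−y)/z: (724000−300000)/724000 = 0.5856; (724000−400000)/724000 = 0.4475.
Raised to α = 3.0: 0.20085; 0.08962.
Sum = 0.290478; FGT(3.0) = 0.290478 / 10 = 0.0290.

0.0290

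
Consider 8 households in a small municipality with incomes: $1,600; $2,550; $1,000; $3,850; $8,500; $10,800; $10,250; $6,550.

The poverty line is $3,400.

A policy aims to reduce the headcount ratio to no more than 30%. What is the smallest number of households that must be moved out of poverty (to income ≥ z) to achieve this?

3 of the 8 households are poor, so H = 3/8 = 0.375.
A headcount ratio of at most 30% allows at most ⌊0.30 × 8⌋ = 2 poor households.
So at least 3 − 2 = 1 must be lifted.

1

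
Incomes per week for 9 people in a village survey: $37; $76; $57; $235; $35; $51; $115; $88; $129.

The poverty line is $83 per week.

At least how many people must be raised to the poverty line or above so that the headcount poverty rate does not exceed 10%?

5

5 of the 9 people are poor, so H = 5/9 = 0.556.
A headcount ratio of at most 10% allows at most ⌊0.10 × 9⌋ = 0 poor people.
So at least 5 − 0 = 5 must be lifted.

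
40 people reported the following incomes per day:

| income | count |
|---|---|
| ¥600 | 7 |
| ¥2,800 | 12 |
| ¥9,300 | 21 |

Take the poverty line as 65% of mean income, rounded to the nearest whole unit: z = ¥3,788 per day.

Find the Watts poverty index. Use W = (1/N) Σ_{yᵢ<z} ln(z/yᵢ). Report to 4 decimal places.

Poor units: 7×¥600, 12×¥2,800 (q = 19 of N = 40).
Log shortfalls: ln(3788/600) = 1.8427 (×7); ln(3788/2800) = 0.3022 (×12).
W = 16.525272 / 40 = 0.4131.

0.4131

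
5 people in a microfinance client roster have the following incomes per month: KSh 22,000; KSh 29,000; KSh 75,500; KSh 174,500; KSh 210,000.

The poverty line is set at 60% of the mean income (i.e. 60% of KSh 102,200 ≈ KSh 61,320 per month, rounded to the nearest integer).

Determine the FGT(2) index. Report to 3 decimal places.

0.138

Below z: KSh 22,000, KSh 29,000 (q = 2 of N = 5).
Gap ratios (z−y)/z: (61320−22000)/61320 = 0.6412; (61320−29000)/61320 = 0.5271.
Squared: 0.4112; 0.2778.
Sum = 0.688975; P₂ = 0.688975 / 5 = 0.138.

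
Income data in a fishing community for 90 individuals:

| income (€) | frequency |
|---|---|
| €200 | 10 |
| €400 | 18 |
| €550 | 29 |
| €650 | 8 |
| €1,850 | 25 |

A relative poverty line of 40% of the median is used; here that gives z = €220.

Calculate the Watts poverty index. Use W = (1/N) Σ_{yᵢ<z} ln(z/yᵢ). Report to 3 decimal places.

0.011

Incomes under z: 10×€200 (q = 10 of N = 90).
ln(z/y) terms: ln(220/200) = 0.0953 (×10).
W = 0.953102 / 90 = 0.011.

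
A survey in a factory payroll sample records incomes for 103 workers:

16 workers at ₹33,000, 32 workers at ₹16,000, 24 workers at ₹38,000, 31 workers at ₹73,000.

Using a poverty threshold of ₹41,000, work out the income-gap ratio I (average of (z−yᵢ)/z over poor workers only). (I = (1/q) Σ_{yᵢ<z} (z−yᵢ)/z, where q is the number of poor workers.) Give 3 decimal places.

0.339

Below the line: 32×₹16,000, 16×₹33,000, 24×₹38,000 (q = 72 of N = 103).
Shortfall ratios (z−y)/z: 0.6098 (×32), 0.1951 (×16), 0.0732 (×24); sum = 24.390244.
The income-gap ratio divides by q (the poor only): 24.390244 / 72 = 0.339.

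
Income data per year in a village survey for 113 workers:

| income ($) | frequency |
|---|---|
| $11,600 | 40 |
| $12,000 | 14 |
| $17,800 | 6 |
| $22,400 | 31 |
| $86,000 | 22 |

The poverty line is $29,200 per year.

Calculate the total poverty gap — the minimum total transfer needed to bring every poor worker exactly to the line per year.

$1,224,000

Below the line: 40×$11,600, 14×$12,000, 6×$17,800, 31×$22,400 (q = 91 of N = 113).
Individual gaps: 40×(29200−11600) = 704000; 14×(29200−12000) = 240800; 6×(29200−17800) = 68400; 31×(29200−22400) = 210800.
Aggregate gap = $1,224,000.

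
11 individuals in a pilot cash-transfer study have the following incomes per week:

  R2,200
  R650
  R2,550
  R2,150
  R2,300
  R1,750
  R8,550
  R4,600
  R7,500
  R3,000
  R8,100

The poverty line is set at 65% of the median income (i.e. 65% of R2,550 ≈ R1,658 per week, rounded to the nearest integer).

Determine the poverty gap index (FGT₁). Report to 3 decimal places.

0.055

Incomes under z: R650 (q = 1 of N = 11).
Normalized shortfalls: (1658−650)/1658 = 0.6080.
Sum of shortfalls = 0.607961; P₁ averages over all N: 0.607961 / 11 = 0.055.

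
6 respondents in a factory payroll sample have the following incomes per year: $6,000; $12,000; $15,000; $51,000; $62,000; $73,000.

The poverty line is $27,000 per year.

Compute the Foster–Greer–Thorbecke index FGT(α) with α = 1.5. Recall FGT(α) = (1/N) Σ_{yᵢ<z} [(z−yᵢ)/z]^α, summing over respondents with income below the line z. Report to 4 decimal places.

Below the line: $6,000, $12,000, $15,000 (q = 3 of N = 6).
Shortfall ratios: (27000−6000)/27000 = 0.7778; (27000−12000)/27000 = 0.5556; (27000−15000)/27000 = 0.4444.
Raised to α = 1.5: 0.68594; 0.41409; 0.29630.
Sum = 1.396318; FGT(1.5) = 1.396318 / 6 = 0.2327.

0.2327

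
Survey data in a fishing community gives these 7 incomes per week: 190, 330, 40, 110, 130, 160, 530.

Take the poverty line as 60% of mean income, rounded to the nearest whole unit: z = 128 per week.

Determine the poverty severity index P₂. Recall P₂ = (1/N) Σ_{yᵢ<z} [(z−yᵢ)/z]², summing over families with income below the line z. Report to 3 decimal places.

Below the line: 40, 110 (q = 2 of N = 7).
Shortfall ratios: (128−40)/128 = 0.6875; (128−110)/128 = 0.1406.
Squared: 0.4727; 0.0198.
Sum = 0.492432; P₂ = 0.492432 / 7 = 0.070.

0.070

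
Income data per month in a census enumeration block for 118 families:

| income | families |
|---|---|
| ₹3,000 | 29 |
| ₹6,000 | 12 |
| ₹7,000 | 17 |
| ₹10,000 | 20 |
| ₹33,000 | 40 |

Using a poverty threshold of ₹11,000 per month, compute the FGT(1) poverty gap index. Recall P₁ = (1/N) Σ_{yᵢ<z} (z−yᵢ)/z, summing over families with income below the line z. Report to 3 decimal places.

0.293

Below z: 29×₹3,000, 12×₹6,000, 17×₹7,000, 20×₹10,000 (q = 78 of N = 118).
Normalized shortfalls: (11000−3000)/11000 = 0.7273 (×29); (11000−6000)/11000 = 0.4545 (×12); (11000−7000)/11000 = 0.3636 (×17); (11000−10000)/11000 = 0.0909 (×20).
Σ = 34.545455. Dividing by the full population N = 118 gives P₁ = 0.293.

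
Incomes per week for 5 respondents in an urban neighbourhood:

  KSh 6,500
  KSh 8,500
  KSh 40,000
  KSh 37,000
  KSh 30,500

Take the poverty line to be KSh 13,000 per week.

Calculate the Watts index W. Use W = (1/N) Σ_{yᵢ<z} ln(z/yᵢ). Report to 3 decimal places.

Below the line: KSh 6,500, KSh 8,500 (q = 2 of N = 5).
Log shortfalls: ln(13000/6500) = 0.6931; ln(13000/8500) = 0.4249.
W = 1.118030 / 5 = 0.224.

0.224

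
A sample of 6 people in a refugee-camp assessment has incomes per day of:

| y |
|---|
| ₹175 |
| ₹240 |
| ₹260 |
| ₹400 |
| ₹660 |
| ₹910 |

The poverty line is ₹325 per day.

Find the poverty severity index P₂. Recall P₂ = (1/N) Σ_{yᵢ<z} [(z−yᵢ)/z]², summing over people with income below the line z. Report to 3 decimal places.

0.054

Poor units: ₹175, ₹240, ₹260 (q = 3 of N = 6).
Relative gaps: (325−175)/325 = 0.4615; (325−240)/325 = 0.2615; (325−260)/325 = 0.2000.
Squared: 0.2130; 0.0684; 0.0400.
Sum = 0.321420; P₂ = 0.321420 / 6 = 0.054.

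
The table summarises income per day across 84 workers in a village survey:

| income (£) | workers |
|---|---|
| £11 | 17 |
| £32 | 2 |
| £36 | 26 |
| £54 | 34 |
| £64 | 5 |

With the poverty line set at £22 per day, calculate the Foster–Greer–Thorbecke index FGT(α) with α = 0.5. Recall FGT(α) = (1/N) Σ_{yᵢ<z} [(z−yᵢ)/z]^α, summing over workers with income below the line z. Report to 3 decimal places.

0.143

Below the line: 17×£11 (q = 17 of N = 84).
Relative gaps: (22−11)/22 = 0.5000 (×17).
Raised to α = 0.5: 0.70711 (×17).
Sum = 12.020815; FGT(0.5) = 12.020815 / 84 = 0.143.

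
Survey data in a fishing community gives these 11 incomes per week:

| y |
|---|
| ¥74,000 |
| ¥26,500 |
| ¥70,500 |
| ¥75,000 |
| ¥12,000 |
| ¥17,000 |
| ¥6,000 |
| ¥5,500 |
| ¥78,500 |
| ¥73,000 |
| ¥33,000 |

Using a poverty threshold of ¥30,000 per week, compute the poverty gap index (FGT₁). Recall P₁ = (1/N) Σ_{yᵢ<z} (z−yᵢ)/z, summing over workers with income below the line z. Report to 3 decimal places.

Below the line: ¥5,500, ¥6,000, ¥12,000, ¥17,000, ¥26,500 (q = 5 of N = 11).
Gap ratios (z−y)/z: (30000−5500)/30000 = 0.8167; (30000−6000)/30000 = 0.8000; (30000−12000)/30000 = 0.6000; (30000−17000)/30000 = 0.4333; (30000−26500)/30000 = 0.1167.
Sum of shortfalls = 2.766667; P₁ averages over all N: 2.766667 / 11 = 0.252.

0.252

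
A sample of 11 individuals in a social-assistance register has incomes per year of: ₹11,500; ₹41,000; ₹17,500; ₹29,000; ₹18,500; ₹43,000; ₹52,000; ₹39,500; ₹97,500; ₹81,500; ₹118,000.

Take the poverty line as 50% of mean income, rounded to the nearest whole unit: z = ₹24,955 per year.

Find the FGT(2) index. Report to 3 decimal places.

0.041

Below z: ₹11,500, ₹17,500, ₹18,500 (q = 3 of N = 11).
Normalized shortfalls: (24955−11500)/24955 = 0.5392; (24955−17500)/24955 = 0.2987; (24955−18500)/24955 = 0.2587.
Squared: 0.2907; 0.0892; 0.0669.
Sum = 0.446857; P₂ = 0.446857 / 11 = 0.041.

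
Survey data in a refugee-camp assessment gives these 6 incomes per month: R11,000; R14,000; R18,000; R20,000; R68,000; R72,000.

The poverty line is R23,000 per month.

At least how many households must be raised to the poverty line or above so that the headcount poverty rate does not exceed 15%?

4

4 of the 6 households are poor, so H = 4/6 = 0.667.
A headcount ratio of at most 15% allows at most ⌊0.15 × 6⌋ = 0 poor households.
So at least 4 − 0 = 4 must be lifted.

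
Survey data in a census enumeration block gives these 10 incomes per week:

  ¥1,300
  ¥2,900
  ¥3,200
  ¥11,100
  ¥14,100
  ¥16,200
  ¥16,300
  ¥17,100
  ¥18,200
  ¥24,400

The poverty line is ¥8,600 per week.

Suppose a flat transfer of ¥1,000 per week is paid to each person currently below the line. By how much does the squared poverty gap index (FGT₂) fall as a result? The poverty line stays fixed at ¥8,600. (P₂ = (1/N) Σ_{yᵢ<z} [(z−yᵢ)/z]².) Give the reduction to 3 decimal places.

0.046

Before: below the line — ¥1,300, ¥2,900, ¥3,200; squared poverty gap index (FGT₂) = 0.15541.
After the ¥1,000 transfer: below the line — ¥2,300, ¥3,900, ¥4,200; squared poverty gap index (FGT₂) = 0.10971.
Reduction = 0.15541 − 0.10971 = 0.046.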